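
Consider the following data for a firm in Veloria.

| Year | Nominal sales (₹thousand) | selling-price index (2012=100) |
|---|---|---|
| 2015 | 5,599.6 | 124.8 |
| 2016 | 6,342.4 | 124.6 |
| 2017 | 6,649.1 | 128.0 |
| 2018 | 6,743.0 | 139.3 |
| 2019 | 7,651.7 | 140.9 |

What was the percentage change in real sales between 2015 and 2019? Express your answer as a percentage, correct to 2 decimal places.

Real sales 2015 = 5599.6/1.248 = 4486.86.
Real sales 2019 = 7651.7/1.409 = 5430.59.
Change = 5430.59/4486.86 − 1 = 0.2103.

21.03%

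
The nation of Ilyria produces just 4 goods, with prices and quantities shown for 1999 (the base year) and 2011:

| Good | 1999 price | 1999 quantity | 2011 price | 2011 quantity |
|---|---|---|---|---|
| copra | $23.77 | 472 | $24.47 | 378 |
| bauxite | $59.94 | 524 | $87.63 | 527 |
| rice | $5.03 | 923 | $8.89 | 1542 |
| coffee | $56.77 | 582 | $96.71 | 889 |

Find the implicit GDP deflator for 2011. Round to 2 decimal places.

Nominal GDP 2011 = 24.47·378 + 87.63·527 + 8.89·1542 + 96.71·889 = 155114.24.
Real GDP 2011 (at 1999 prices) = 23.77·378 + 59.94·527 + 5.03·1542 + 56.77·889 = 98798.23.
Deflator = Nominal/Real × 100 = 155114.24/98798.23 × 100 = 157.001.

157.00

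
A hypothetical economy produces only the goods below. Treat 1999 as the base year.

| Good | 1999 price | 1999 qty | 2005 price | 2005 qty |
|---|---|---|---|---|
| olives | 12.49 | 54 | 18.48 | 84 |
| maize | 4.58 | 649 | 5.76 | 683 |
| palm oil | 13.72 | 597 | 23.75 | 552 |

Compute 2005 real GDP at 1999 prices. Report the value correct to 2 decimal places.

Real GDP 2005 = Σ (p_1999 × q_2005) = 12.49·84 + 4.58·683 + 13.72·552 = 11750.74.

11750.74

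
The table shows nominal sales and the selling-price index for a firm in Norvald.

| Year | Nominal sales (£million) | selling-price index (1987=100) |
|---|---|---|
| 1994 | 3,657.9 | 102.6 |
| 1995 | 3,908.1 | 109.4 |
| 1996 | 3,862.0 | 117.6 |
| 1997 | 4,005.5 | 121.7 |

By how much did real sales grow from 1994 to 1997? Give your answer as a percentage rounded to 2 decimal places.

Real sales 1994 = 3657.9/1.026 = 3565.20.
Real sales 1997 = 4005.5/1.217 = 3291.29.
Change = 3291.29/3565.20 − 1 = -0.0768.

-7.68%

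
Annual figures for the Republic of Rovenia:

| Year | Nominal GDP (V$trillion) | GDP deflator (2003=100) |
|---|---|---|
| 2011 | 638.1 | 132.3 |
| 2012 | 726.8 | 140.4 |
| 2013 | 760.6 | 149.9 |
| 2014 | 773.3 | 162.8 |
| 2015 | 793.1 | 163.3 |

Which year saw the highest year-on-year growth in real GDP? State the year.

2012: real = 726.8/1.404 = 517.66; growth vs 2011 (482.31) = 7.33%.
2013: real = 760.6/1.499 = 507.40; growth vs 2012 (517.66) = -1.98%.
2014: real = 773.3/1.628 = 475.00; growth vs 2013 (507.40) = -6.39%.
2015: real = 793.1/1.633 = 485.67; growth vs 2014 (475.00) = 2.25%.

2012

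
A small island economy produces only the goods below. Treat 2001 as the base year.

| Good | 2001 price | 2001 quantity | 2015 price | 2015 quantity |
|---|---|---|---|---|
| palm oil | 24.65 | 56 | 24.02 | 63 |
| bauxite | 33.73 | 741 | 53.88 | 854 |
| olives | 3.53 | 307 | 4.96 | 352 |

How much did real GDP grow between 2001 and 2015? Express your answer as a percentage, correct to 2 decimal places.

15.09%

Real GDP 2001 = Nominal GDP 2001 = 24.65·56 + 33.73·741 + 3.53·307 = 27458.04.
Real GDP 2015 (at 2001 prices) = 24.65·63 + 33.73·854 + 3.53·352 = 31600.93.
Real growth = 31600.93/27458.04 − 1 = 0.1509.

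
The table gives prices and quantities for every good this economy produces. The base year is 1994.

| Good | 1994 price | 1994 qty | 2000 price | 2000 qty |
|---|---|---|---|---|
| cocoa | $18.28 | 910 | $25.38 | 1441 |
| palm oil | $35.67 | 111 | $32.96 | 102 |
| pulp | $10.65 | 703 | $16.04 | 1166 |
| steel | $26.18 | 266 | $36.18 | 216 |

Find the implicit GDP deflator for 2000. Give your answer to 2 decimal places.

138.29

Nominal GDP 2000 = 25.38·1441 + 32.96·102 + 16.04·1166 + 36.18·216 = 66452.02.
Real GDP 2000 (at 1994 prices) = 18.28·1441 + 35.67·102 + 10.65·1166 + 26.18·216 = 48052.60.
Deflator = Nominal/Real × 100 = 66452.02/48052.60 × 100 = 138.290.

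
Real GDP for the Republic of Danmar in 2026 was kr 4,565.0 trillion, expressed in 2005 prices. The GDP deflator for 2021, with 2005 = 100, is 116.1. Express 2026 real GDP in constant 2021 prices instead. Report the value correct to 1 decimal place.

Real GDP in 2021 prices = Real GDP in 2005 prices × (P_2021/P_2005) = 4565.0 × 1.161 = 5299.97.

kr 5,300.0 trillion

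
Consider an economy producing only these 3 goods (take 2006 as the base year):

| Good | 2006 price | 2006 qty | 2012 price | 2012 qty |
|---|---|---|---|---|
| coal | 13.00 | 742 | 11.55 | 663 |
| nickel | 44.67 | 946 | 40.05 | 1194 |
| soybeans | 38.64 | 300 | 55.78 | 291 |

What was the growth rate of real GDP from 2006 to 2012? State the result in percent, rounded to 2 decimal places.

15.28%

Real GDP 2006 = Nominal GDP 2006 = 13.00·742 + 44.67·946 + 38.64·300 = 63495.82.
Real GDP 2012 (at 2006 prices) = 13.00·663 + 44.67·1194 + 38.64·291 = 73199.22.
Real growth = 73199.22/63495.82 − 1 = 0.1528.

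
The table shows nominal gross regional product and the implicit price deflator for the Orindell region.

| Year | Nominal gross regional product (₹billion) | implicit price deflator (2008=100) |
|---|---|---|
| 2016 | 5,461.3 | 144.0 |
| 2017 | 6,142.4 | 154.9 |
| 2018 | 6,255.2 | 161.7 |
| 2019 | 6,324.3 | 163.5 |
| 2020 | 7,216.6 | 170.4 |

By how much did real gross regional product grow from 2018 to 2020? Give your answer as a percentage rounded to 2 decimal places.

9.48%

Real gross regional product 2018 = 6255.2/1.617 = 3868.40.
Real gross regional product 2020 = 7216.6/1.704 = 4235.09.
Change = 4235.09/3868.40 − 1 = 0.0948.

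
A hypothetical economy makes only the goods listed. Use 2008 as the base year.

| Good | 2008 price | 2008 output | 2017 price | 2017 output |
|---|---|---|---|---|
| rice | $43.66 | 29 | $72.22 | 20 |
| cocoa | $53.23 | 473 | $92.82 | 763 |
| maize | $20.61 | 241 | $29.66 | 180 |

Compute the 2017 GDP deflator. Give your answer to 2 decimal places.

171.70

Nominal GDP 2017 = 72.22·20 + 92.82·763 + 29.66·180 = 77604.86.
Real GDP 2017 (at 2008 prices) = 43.66·20 + 53.23·763 + 20.61·180 = 45197.49.
Deflator = Nominal/Real × 100 = 77604.86/45197.49 × 100 = 171.702.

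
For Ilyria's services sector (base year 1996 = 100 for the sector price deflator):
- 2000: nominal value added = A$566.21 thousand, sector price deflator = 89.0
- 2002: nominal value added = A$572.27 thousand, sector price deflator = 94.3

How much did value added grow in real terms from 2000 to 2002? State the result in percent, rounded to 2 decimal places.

-4.61%

Deflate each year: 2000 → 566.21/0.890 = 636.19; 2002 → 572.27/0.943 = 606.86.
So real value added changed by 606.86/636.19 − 1 = -0.0461, i.e. -4.61%.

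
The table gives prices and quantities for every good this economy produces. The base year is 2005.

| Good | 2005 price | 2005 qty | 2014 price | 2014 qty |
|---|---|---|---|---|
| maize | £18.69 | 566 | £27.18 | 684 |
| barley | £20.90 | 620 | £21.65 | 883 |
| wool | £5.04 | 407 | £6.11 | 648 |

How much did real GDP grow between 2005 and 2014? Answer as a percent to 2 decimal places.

34.85%

Real GDP 2005 = Nominal GDP 2005 = 18.69·566 + 20.90·620 + 5.04·407 = 25587.82.
Real GDP 2014 (at 2005 prices) = 18.69·684 + 20.90·883 + 5.04·648 = 34504.58.
Real growth = 34504.58/25587.82 − 1 = 0.3485.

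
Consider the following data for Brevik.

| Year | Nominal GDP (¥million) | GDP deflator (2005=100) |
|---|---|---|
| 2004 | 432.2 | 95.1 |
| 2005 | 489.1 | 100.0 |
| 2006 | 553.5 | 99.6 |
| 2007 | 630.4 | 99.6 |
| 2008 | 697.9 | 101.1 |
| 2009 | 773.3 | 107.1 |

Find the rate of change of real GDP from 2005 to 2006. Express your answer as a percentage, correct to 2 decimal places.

13.62%

Real GDP 2005 = 489.1/1.000 = 489.10.
Real GDP 2006 = 553.5/0.996 = 555.72.
Change = 555.72/489.10 − 1 = 0.1362.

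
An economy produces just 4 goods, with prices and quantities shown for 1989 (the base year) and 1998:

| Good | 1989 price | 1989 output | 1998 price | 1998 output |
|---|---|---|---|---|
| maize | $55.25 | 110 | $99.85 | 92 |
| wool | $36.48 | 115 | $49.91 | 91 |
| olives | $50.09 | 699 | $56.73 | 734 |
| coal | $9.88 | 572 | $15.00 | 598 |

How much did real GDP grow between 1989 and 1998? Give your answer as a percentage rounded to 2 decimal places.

0.27%

Real GDP 1989 = Nominal GDP 1989 = 55.25·110 + 36.48·115 + 50.09·699 + 9.88·572 = 50936.97.
Real GDP 1998 (at 1989 prices) = 55.25·92 + 36.48·91 + 50.09·734 + 9.88·598 = 51076.98.
Real growth = 51076.98/50936.97 − 1 = 0.0027.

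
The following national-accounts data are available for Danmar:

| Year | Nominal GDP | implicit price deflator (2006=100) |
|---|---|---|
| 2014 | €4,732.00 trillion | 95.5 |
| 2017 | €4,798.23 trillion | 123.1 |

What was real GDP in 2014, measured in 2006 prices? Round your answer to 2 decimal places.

Real GDP = Nominal / (implicit price deflator/100) = 4732.00 / 0.955 = 4954.97.

€4,954.97 trillion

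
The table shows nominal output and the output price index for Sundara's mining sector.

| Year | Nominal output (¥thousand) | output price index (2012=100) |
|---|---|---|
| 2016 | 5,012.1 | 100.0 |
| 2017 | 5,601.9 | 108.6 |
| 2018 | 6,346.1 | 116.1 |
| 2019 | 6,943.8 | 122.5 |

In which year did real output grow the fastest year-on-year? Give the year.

2018

2017: real = 5601.9/1.086 = 5158.29; growth vs 2016 (5012.10) = 2.92%.
2018: real = 6346.1/1.161 = 5466.06; growth vs 2017 (5158.29) = 5.97%.
2019: real = 6943.8/1.225 = 5668.41; growth vs 2018 (5466.06) = 3.70%.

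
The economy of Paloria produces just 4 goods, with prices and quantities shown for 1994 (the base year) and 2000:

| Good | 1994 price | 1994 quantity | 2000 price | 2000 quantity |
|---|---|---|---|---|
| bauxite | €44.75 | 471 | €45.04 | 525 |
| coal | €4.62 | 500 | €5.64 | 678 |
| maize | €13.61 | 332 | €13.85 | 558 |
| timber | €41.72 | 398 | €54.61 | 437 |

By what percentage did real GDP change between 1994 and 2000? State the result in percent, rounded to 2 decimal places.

Real GDP 1994 = Nominal GDP 1994 = 44.75·471 + 4.62·500 + 13.61·332 + 41.72·398 = 44510.33.
Real GDP 2000 (at 1994 prices) = 44.75·525 + 4.62·678 + 13.61·558 + 41.72·437 = 52452.13.
Real growth = 52452.13/44510.33 − 1 = 0.1784.

17.84%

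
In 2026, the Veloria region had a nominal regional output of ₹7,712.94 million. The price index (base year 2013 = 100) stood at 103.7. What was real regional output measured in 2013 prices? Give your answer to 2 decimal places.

Real regional output = Nominal / (price index/100) = 7712.94 / 1.037 = 7437.74.

₹7,437.74 million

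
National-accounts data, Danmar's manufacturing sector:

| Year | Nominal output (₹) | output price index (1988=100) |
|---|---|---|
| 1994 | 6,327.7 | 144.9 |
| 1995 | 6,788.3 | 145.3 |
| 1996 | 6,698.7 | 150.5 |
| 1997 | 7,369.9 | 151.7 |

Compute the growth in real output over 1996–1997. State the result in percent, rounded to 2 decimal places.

Real output 1996 = 6698.7/1.505 = 4450.96.
Real output 1997 = 7369.9/1.517 = 4858.21.
Change = 4858.21/4450.96 − 1 = 0.0915.

9.15%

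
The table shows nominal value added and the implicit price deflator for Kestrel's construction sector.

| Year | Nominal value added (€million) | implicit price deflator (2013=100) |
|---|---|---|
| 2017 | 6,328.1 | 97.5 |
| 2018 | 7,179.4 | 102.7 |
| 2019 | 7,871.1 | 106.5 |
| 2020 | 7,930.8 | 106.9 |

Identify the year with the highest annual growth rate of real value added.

2018

2018: real = 7179.4/1.027 = 6990.65; growth vs 2017 (6490.36) = 7.71%.
2019: real = 7871.1/1.065 = 7390.70; growth vs 2018 (6990.65) = 5.72%.
2020: real = 7930.8/1.069 = 7418.90; growth vs 2019 (7390.70) = 0.38%.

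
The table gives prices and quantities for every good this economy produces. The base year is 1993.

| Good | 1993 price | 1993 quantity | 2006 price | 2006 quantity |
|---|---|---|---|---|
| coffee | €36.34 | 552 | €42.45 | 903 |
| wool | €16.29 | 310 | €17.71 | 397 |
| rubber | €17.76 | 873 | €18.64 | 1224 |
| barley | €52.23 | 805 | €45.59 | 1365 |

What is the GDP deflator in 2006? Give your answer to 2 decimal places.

Nominal GDP 2006 = 42.45·903 + 17.71·397 + 18.64·1224 + 45.59·1365 = 130408.93.
Real GDP 2006 (at 1993 prices) = 36.34·903 + 16.29·397 + 17.76·1224 + 52.23·1365 = 132314.34.
Deflator = Nominal/Real × 100 = 130408.93/132314.34 × 100 = 98.560.

98.56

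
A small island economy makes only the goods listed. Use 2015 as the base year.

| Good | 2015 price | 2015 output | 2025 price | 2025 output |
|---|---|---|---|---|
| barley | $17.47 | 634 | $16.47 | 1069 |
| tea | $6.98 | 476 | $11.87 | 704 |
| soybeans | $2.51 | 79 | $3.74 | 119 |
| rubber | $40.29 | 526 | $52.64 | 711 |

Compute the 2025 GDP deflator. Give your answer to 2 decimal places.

Nominal GDP 2025 = 16.47·1069 + 11.87·704 + 3.74·119 + 52.64·711 = 63835.01.
Real GDP 2025 (at 2015 prices) = 17.47·1069 + 6.98·704 + 2.51·119 + 40.29·711 = 52534.23.
Deflator = Nominal/Real × 100 = 63835.01/52534.23 × 100 = 121.511.

121.51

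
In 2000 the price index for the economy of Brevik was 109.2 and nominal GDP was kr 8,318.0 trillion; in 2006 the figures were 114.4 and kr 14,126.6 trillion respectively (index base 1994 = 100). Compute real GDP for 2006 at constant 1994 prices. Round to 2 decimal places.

Real GDP = Nominal / (price index/100) = 14126.6 / 1.144 = 12348.43.

kr 12,348.43 trillion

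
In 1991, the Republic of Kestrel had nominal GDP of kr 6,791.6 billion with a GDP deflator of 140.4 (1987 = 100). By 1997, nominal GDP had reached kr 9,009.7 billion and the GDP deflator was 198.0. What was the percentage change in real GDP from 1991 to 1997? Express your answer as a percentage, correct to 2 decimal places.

Real GDP 1991 = 6791.6 / 1.404 = 4837.32.
Real GDP 1997 = 9009.7 / 1.980 = 4550.35.
Real growth = 4550.35 / 4837.32 − 1 = -0.0593.

-5.93%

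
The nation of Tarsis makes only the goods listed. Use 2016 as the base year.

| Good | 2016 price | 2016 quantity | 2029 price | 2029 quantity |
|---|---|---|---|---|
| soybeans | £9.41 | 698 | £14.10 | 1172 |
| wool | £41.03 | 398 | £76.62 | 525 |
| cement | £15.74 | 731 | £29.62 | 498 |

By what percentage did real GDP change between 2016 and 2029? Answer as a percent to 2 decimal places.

Real GDP 2016 = Nominal GDP 2016 = 9.41·698 + 41.03·398 + 15.74·731 = 34404.06.
Real GDP 2029 (at 2016 prices) = 9.41·1172 + 41.03·525 + 15.74·498 = 40407.79.
Real growth = 40407.79/34404.06 − 1 = 0.1745.

17.45%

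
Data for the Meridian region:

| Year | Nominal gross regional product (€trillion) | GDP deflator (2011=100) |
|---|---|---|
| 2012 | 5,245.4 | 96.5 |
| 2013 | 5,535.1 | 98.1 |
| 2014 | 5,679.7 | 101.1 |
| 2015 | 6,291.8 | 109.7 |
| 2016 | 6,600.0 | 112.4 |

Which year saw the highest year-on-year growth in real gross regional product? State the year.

2013

2013: real = 5535.1/0.981 = 5642.30; growth vs 2012 (5435.65) = 3.80%.
2014: real = 5679.7/1.011 = 5617.90; growth vs 2013 (5642.30) = -0.43%.
2015: real = 6291.8/1.097 = 5735.46; growth vs 2014 (5617.90) = 2.09%.
2016: real = 6600.0/1.124 = 5871.89; growth vs 2015 (5735.46) = 2.38%.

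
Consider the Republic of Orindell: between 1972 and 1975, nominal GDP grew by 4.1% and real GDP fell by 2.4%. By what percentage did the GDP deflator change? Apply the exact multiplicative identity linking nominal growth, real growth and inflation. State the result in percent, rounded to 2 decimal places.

(1 + g_nom) = (1 + g_real)(1 + π), so π = 1.0410 / 0.9760 − 1 = 0.06660.

6.66%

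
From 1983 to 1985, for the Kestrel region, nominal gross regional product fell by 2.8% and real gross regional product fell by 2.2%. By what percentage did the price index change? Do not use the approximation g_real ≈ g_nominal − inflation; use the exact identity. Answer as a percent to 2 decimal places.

(1 + g_nom) = (1 + g_real)(1 + π), so π = 0.9720 / 0.9780 − 1 = -0.00613.

-0.61%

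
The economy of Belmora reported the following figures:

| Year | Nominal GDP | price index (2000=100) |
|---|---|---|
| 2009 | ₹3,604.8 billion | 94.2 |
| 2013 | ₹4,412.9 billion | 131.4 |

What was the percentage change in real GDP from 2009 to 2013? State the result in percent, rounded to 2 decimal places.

-12.24%

Deflate each year: 2009 → 3604.8/0.942 = 3826.75; 2013 → 4412.9/1.314 = 3358.37.
So real GDP changed by 3358.37/3826.75 − 1 = -0.1224, i.e. -12.24%.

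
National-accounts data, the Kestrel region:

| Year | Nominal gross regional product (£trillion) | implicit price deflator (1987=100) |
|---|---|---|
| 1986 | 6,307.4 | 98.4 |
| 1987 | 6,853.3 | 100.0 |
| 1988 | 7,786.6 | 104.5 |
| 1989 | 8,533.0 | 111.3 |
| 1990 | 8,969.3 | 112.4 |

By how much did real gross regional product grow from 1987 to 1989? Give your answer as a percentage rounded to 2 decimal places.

Real gross regional product 1987 = 6853.3/1.000 = 6853.30.
Real gross regional product 1989 = 8533.0/1.113 = 7666.67.
Change = 7666.67/6853.30 − 1 = 0.1187.

11.87%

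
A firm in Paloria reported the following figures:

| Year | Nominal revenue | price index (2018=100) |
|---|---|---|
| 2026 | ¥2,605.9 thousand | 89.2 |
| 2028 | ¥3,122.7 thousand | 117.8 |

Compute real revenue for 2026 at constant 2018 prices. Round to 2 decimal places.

Real revenue = Nominal / (price index/100) = 2605.9 / 0.892 = 2921.41.

¥2,921.41 thousand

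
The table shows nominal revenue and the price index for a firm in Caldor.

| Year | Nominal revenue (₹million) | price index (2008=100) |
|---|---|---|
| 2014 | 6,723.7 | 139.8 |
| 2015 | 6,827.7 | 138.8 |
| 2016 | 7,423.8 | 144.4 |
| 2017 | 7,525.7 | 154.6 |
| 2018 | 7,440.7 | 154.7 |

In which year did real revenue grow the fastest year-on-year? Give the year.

2016

2015: real = 6827.7/1.388 = 4919.09; growth vs 2014 (4809.51) = 2.28%.
2016: real = 7423.8/1.444 = 5141.14; growth vs 2015 (4919.09) = 4.51%.
2017: real = 7525.7/1.546 = 4867.85; growth vs 2016 (5141.14) = -5.32%.
2018: real = 7440.7/1.547 = 4809.76; growth vs 2017 (4867.85) = -1.19%.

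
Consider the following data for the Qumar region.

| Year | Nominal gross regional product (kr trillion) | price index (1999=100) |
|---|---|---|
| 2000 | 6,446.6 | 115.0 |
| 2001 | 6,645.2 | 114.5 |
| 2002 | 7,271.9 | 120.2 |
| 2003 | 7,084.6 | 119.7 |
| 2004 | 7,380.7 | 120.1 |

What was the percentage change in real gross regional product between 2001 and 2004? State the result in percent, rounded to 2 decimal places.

Real gross regional product 2001 = 6645.2/1.145 = 5803.67.
Real gross regional product 2004 = 7380.7/1.201 = 6145.46.
Change = 6145.46/5803.67 − 1 = 0.0589.

5.89%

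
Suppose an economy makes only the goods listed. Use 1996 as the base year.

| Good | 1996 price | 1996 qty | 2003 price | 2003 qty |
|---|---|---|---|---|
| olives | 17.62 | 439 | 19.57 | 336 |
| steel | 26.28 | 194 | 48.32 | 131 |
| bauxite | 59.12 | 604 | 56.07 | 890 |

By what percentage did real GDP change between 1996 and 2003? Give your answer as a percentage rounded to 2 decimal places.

Real GDP 1996 = Nominal GDP 1996 = 17.62·439 + 26.28·194 + 59.12·604 = 48541.98.
Real GDP 2003 (at 1996 prices) = 17.62·336 + 26.28·131 + 59.12·890 = 61979.80.
Real growth = 61979.80/48541.98 − 1 = 0.2768.

27.68%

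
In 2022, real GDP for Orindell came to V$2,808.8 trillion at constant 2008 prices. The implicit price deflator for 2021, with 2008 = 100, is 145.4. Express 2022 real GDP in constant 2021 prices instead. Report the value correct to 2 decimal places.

V$4,084.00 trillion

Real GDP in 2021 prices = Real GDP in 2008 prices × (P_2021/P_2008) = 2808.8 × 1.454 = 4084.00.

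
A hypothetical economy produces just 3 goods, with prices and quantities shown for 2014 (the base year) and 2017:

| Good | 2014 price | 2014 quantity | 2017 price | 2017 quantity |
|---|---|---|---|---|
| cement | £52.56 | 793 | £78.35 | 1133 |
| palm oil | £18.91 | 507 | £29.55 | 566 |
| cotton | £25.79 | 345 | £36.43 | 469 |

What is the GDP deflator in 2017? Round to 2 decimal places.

Nominal GDP 2017 = 78.35·1133 + 29.55·566 + 36.43·469 = 122581.52.
Real GDP 2017 (at 2014 prices) = 52.56·1133 + 18.91·566 + 25.79·469 = 82349.05.
Deflator = Nominal/Real × 100 = 122581.52/82349.05 × 100 = 148.856.

148.86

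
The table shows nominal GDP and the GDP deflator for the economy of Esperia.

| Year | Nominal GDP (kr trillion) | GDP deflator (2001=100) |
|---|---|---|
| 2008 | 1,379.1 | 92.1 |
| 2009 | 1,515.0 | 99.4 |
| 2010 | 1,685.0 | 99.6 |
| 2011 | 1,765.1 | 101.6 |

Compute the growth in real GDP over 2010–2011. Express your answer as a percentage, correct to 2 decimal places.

Real GDP 2010 = 1685.0/0.996 = 1691.77.
Real GDP 2011 = 1765.1/1.016 = 1737.30.
Change = 1737.30/1691.77 − 1 = 0.0269.

2.69%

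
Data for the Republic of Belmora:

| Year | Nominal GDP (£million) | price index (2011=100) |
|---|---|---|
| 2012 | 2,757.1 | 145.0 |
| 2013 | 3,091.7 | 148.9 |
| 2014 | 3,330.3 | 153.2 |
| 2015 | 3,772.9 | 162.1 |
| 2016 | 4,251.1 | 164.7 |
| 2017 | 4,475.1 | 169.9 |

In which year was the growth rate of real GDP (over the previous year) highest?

2013: real = 3091.7/1.489 = 2076.36; growth vs 2012 (1901.45) = 9.20%.
2014: real = 3330.3/1.532 = 2173.83; growth vs 2013 (2076.36) = 4.69%.
2015: real = 3772.9/1.621 = 2327.51; growth vs 2014 (2173.83) = 7.07%.
2016: real = 4251.1/1.647 = 2581.12; growth vs 2015 (2327.51) = 10.90%.
2017: real = 4475.1/1.699 = 2633.96; growth vs 2016 (2581.12) = 2.05%.

2016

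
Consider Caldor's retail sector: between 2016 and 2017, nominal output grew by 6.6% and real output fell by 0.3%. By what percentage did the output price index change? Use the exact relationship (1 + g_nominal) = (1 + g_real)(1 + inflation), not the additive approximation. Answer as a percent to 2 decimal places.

6.92%

(1 + g_nom) = (1 + g_real)(1 + π), so π = 1.0660 / 0.9970 − 1 = 0.06921.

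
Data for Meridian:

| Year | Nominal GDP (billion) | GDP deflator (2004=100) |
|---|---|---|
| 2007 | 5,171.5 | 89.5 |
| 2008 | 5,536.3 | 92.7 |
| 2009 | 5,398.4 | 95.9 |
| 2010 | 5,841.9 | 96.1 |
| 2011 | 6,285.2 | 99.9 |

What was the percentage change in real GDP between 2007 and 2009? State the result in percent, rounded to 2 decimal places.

-2.58%

Real GDP 2007 = 5171.5/0.895 = 5778.21.
Real GDP 2009 = 5398.4/0.959 = 5629.20.
Change = 5629.20/5778.21 − 1 = -0.0258.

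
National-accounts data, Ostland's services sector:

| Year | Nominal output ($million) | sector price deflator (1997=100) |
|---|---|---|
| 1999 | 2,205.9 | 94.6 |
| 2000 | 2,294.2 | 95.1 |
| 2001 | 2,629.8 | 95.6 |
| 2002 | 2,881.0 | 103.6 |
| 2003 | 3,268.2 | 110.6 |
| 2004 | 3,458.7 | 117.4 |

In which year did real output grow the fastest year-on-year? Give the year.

2000: real = 2294.2/0.951 = 2412.41; growth vs 1999 (2331.82) = 3.46%.
2001: real = 2629.8/0.956 = 2750.84; growth vs 2000 (2412.41) = 14.03%.
2002: real = 2881.0/1.036 = 2780.89; growth vs 2001 (2750.84) = 1.09%.
2003: real = 3268.2/1.106 = 2954.97; growth vs 2002 (2780.89) = 6.26%.
2004: real = 3458.7/1.174 = 2946.08; growth vs 2003 (2954.97) = -0.30%.

2001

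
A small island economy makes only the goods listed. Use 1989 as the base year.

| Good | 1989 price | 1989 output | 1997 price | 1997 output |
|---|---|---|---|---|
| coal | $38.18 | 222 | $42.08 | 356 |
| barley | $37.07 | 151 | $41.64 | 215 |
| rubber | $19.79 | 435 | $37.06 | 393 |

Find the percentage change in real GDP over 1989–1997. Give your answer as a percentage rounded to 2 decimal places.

29.35%

Real GDP 1989 = Nominal GDP 1989 = 38.18·222 + 37.07·151 + 19.79·435 = 22682.18.
Real GDP 1997 (at 1989 prices) = 38.18·356 + 37.07·215 + 19.79·393 = 29339.60.
Real growth = 29339.60/22682.18 − 1 = 0.2935.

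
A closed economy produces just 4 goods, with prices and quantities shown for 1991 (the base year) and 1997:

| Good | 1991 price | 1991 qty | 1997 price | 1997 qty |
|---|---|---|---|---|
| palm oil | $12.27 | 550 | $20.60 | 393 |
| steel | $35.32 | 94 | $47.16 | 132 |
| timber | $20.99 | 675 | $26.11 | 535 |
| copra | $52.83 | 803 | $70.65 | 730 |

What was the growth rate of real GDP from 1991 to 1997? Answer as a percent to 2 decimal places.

-11.07%

Real GDP 1991 = Nominal GDP 1991 = 12.27·550 + 35.32·94 + 20.99·675 + 52.83·803 = 66659.32.
Real GDP 1997 (at 1991 prices) = 12.27·393 + 35.32·132 + 20.99·535 + 52.83·730 = 59279.90.
Real growth = 59279.90/66659.32 − 1 = -0.1107.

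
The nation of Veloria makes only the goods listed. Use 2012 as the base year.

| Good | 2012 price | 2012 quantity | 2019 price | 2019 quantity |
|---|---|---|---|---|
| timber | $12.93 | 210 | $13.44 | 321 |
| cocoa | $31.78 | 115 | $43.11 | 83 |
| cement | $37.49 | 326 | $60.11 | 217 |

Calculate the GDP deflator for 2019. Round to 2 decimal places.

140.29

Nominal GDP 2019 = 13.44·321 + 43.11·83 + 60.11·217 = 20936.24.
Real GDP 2019 (at 2012 prices) = 12.93·321 + 31.78·83 + 37.49·217 = 14923.60.
Deflator = Nominal/Real × 100 = 20936.24/14923.60 × 100 = 140.289.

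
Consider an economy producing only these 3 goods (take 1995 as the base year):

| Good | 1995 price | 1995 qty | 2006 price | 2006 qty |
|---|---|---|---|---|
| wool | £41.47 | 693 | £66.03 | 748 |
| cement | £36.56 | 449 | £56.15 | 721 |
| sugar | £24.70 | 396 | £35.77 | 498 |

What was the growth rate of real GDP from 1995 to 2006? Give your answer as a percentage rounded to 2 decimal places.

26.84%

Real GDP 1995 = Nominal GDP 1995 = 41.47·693 + 36.56·449 + 24.70·396 = 54935.35.
Real GDP 2006 (at 1995 prices) = 41.47·748 + 36.56·721 + 24.70·498 = 69679.92.
Real growth = 69679.92/54935.35 − 1 = 0.2684.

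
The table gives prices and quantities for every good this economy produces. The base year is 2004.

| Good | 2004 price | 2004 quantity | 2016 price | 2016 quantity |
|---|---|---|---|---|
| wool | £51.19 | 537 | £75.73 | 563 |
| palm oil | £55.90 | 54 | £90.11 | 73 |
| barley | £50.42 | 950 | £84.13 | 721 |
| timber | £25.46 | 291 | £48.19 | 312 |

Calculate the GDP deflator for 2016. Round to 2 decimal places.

161.80

Nominal GDP 2016 = 75.73·563 + 90.11·73 + 84.13·721 + 48.19·312 = 124907.03.
Real GDP 2016 (at 2004 prices) = 51.19·563 + 55.90·73 + 50.42·721 + 25.46·312 = 77197.01.
Deflator = Nominal/Real × 100 = 124907.03/77197.01 × 100 = 161.803.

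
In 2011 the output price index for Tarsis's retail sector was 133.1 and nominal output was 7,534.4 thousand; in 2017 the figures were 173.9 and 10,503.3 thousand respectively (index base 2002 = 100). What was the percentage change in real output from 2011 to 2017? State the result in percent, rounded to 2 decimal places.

6.70%

Deflate each year: 2011 → 7534.4/1.331 = 5660.71; 2017 → 10503.3/1.739 = 6039.85.
So real output changed by 6039.85/5660.71 − 1 = 0.0670, i.e. 6.70%.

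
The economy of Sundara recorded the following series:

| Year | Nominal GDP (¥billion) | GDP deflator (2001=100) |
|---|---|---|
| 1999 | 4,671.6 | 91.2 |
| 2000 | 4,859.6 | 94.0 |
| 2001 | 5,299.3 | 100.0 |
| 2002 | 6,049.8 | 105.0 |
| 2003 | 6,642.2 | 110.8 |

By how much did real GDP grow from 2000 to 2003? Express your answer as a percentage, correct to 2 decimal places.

Real GDP 2000 = 4859.6/0.940 = 5169.79.
Real GDP 2003 = 6642.2/1.108 = 5994.77.
Change = 5994.77/5169.79 − 1 = 0.1596.

15.96%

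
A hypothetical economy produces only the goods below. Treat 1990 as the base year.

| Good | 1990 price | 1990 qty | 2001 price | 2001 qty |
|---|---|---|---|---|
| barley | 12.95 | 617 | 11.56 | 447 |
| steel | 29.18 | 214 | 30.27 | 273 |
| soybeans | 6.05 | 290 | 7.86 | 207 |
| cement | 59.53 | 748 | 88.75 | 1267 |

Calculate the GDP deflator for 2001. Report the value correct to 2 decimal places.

141.00

Nominal GDP 2001 = 11.56·447 + 30.27·273 + 7.86·207 + 88.75·1267 = 127504.30.
Real GDP 2001 (at 1990 prices) = 12.95·447 + 29.18·273 + 6.05·207 + 59.53·1267 = 90431.65.
Deflator = Nominal/Real × 100 = 127504.30/90431.65 × 100 = 140.995.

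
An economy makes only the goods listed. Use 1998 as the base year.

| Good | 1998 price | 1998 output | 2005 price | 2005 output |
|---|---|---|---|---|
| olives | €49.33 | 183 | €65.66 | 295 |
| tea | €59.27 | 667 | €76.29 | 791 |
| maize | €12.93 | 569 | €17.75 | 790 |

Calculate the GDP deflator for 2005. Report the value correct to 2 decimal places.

130.83

Nominal GDP 2005 = 65.66·295 + 76.29·791 + 17.75·790 = 93737.59.
Real GDP 2005 (at 1998 prices) = 49.33·295 + 59.27·791 + 12.93·790 = 71649.62.
Deflator = Nominal/Real × 100 = 93737.59/71649.62 × 100 = 130.828.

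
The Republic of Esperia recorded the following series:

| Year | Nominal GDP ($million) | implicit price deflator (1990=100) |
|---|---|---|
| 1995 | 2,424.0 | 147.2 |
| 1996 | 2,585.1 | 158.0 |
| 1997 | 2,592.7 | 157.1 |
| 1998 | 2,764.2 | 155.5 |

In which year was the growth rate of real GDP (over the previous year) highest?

1996: real = 2585.1/1.580 = 1636.14; growth vs 1995 (1646.74) = -0.64%.
1997: real = 2592.7/1.571 = 1650.35; growth vs 1996 (1636.14) = 0.87%.
1998: real = 2764.2/1.555 = 1777.62; growth vs 1997 (1650.35) = 7.71%.

1998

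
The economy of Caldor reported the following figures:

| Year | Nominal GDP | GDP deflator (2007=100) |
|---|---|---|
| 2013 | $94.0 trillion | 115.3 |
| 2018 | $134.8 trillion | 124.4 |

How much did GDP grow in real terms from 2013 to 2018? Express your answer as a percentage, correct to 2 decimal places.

Deflate each year: 2013 → 94.0/1.153 = 81.53; 2018 → 134.8/1.244 = 108.36.
So real GDP changed by 108.36/81.53 − 1 = 0.3291, i.e. 32.91%.

32.91%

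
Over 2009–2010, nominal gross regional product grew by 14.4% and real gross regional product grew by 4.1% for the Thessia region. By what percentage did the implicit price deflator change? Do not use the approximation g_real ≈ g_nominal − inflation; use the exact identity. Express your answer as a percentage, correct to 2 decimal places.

(1 + g_nom) = (1 + g_real)(1 + π), so π = 1.1440 / 1.0410 − 1 = 0.09894.

9.89%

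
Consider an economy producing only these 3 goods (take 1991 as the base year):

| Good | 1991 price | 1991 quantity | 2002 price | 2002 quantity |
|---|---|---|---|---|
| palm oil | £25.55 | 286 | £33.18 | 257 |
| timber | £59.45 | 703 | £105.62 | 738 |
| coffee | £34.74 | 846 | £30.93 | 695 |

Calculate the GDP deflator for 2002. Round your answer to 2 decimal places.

144.76

Nominal GDP 2002 = 33.18·257 + 105.62·738 + 30.93·695 = 107971.17.
Real GDP 2002 (at 1991 prices) = 25.55·257 + 59.45·738 + 34.74·695 = 74584.75.
Deflator = Nominal/Real × 100 = 107971.17/74584.75 × 100 = 144.763.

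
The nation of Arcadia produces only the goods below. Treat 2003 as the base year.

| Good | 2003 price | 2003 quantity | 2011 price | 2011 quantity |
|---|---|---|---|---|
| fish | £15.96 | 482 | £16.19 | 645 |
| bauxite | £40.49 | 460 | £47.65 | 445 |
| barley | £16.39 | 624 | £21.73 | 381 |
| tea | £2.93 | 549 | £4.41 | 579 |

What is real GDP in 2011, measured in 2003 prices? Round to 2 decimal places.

£36253.31

Real GDP 2011 = Σ (p_2003 × q_2011) = 15.96·645 + 40.49·445 + 16.39·381 + 2.93·579 = 36253.31.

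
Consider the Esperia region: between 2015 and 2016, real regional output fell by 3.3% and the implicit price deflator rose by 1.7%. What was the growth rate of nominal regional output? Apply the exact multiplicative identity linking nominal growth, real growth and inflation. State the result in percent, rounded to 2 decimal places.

(1 + g_nom) = (1 + g_real)(1 + π) = 0.9670 × 1.0170 = 0.98344.

-1.66%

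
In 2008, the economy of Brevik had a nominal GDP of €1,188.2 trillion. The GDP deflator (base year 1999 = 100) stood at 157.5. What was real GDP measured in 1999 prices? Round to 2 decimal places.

Real GDP = Nominal / (GDP deflator/100) = 1188.2 / 1.575 = 754.41.

€754.41 trillion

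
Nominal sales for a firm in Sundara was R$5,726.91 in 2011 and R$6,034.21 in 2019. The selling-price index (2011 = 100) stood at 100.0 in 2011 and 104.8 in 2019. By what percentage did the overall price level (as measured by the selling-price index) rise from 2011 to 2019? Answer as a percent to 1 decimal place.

4.8%

Price-level change = 104.8 / 100.0 − 1 = 0.0480.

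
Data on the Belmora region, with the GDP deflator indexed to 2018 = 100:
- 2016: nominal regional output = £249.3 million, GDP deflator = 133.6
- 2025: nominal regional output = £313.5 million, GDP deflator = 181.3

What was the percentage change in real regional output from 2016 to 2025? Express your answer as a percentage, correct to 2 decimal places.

Deflate each year: 2016 → 249.3/1.336 = 186.60; 2025 → 313.5/1.813 = 172.92.
So real regional output changed by 172.92/186.60 − 1 = -0.0733, i.e. -7.33%.

-7.33%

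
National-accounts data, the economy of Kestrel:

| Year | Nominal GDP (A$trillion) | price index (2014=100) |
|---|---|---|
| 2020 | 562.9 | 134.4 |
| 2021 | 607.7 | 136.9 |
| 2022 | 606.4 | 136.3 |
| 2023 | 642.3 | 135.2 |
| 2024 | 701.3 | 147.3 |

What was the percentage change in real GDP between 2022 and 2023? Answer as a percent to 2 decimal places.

6.78%

Real GDP 2022 = 606.4/1.363 = 444.90.
Real GDP 2023 = 642.3/1.352 = 475.07.
Change = 475.07/444.90 − 1 = 0.0678.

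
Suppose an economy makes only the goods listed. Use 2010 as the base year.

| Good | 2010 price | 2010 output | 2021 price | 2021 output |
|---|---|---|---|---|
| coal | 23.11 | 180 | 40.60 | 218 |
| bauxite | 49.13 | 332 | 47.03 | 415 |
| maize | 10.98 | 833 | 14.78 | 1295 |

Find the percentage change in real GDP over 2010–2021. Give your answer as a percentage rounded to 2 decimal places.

33.86%

Real GDP 2010 = Nominal GDP 2010 = 23.11·180 + 49.13·332 + 10.98·833 = 29617.30.
Real GDP 2021 (at 2010 prices) = 23.11·218 + 49.13·415 + 10.98·1295 = 39646.03.
Real growth = 39646.03/29617.30 − 1 = 0.3386.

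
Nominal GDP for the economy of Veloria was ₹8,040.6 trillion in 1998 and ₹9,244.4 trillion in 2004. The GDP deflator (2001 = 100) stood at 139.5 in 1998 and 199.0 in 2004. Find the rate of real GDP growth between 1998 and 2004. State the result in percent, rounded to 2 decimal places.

-19.40%

Deflate each year: 1998 → 8040.6/1.395 = 5763.87; 2004 → 9244.4/1.990 = 4645.43.
So real GDP changed by 4645.43/5763.87 − 1 = -0.1940, i.e. -19.40%.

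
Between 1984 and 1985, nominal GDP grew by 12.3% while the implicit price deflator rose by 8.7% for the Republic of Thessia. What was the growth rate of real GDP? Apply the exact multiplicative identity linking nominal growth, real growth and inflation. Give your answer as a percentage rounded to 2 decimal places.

3.31%

(1 + g_nom) = (1 + g_real)(1 + π), so g_real = 1.1230 / 1.0870 − 1 = 0.03312.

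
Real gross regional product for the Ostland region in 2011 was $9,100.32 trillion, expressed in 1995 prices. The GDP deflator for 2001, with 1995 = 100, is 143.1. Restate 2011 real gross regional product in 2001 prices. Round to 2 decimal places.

Real gross regional product in 2001 prices = Real gross regional product in 1995 prices × (P_2001/P_1995) = 9100.32 × 1.431 = 13022.56.

$13,022.56 trillion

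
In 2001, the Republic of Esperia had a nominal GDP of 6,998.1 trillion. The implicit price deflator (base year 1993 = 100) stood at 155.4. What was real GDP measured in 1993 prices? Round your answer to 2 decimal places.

Real GDP = Nominal / (implicit price deflator/100) = 6998.1 / 1.554 = 4503.28.

4,503.28 trillion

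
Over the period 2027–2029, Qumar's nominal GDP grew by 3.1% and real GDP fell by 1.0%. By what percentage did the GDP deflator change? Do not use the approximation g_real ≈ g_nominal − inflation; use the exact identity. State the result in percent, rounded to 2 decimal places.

(1 + g_nom) = (1 + g_real)(1 + π), so π = 1.0310 / 0.9900 − 1 = 0.04141.

4.14%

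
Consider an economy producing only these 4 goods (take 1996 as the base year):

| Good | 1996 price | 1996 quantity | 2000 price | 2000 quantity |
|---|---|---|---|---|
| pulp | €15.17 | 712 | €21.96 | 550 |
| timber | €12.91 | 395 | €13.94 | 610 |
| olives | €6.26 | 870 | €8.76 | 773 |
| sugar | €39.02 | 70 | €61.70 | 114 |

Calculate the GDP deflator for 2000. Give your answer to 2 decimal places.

134.82

Nominal GDP 2000 = 21.96·550 + 13.94·610 + 8.76·773 + 61.70·114 = 34386.68.
Real GDP 2000 (at 1996 prices) = 15.17·550 + 12.91·610 + 6.26·773 + 39.02·114 = 25505.86.
Deflator = Nominal/Real × 100 = 34386.68/25505.86 × 100 = 134.819.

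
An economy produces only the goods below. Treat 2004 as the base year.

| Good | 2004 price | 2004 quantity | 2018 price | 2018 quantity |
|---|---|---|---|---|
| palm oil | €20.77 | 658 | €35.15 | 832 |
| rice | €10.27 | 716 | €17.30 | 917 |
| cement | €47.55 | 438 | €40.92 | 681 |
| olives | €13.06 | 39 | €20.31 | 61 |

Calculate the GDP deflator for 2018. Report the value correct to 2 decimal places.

Nominal GDP 2018 = 35.15·832 + 17.30·917 + 40.92·681 + 20.31·61 = 74214.33.
Real GDP 2018 (at 2004 prices) = 20.77·832 + 10.27·917 + 47.55·681 + 13.06·61 = 59876.44.
Deflator = Nominal/Real × 100 = 74214.33/59876.44 × 100 = 123.946.

123.95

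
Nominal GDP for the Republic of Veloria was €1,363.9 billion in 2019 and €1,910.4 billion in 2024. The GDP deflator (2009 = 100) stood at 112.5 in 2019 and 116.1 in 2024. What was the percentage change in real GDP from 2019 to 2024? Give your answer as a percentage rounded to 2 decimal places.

Real GDP 2019 = 1363.9 / 1.125 = 1212.36.
Real GDP 2024 = 1910.4 / 1.161 = 1645.48.
Real growth = 1645.48 / 1212.36 − 1 = 0.3573.

35.73%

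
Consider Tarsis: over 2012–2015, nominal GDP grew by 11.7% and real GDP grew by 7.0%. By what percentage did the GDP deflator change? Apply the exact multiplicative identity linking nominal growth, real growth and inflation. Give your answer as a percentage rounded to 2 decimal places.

(1 + g_nom) = (1 + g_real)(1 + π), so π = 1.1170 / 1.0700 − 1 = 0.04393.

4.39%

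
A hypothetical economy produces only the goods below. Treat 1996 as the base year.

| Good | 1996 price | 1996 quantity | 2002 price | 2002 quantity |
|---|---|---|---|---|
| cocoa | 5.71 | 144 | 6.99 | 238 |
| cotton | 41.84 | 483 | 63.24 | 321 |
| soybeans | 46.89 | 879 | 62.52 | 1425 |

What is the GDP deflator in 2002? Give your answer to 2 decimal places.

Nominal GDP 2002 = 6.99·238 + 63.24·321 + 62.52·1425 = 111054.66.
Real GDP 2002 (at 1996 prices) = 5.71·238 + 41.84·321 + 46.89·1425 = 81607.87.
Deflator = Nominal/Real × 100 = 111054.66/81607.87 × 100 = 136.083.

136.08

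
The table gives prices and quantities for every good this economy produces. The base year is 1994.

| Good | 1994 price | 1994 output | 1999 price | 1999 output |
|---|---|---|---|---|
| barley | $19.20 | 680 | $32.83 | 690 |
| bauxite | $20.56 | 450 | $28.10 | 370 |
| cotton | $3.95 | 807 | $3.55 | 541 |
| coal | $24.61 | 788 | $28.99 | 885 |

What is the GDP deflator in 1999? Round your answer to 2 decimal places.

135.41

Nominal GDP 1999 = 32.83·690 + 28.10·370 + 3.55·541 + 28.99·885 = 60626.40.
Real GDP 1999 (at 1994 prices) = 19.20·690 + 20.56·370 + 3.95·541 + 24.61·885 = 44772.00.
Deflator = Nominal/Real × 100 = 60626.40/44772.00 × 100 = 135.411.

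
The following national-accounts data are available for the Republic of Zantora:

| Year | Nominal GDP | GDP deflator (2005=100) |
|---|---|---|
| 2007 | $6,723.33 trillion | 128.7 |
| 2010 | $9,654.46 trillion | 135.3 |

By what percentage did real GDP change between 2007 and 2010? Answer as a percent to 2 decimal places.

Real GDP 2007 = 6723.33 / 1.287 = 5224.03.
Real GDP 2010 = 9654.46 / 1.353 = 7135.59.
Real growth = 7135.59 / 5224.03 − 1 = 0.3659.

36.59%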